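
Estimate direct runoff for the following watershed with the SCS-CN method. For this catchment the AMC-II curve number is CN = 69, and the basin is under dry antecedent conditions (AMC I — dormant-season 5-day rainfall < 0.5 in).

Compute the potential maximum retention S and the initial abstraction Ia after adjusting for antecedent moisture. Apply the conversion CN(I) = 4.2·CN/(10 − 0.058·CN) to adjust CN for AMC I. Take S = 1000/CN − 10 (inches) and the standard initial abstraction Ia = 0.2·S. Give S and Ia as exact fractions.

Dry (AMC I): CN(I) = 4.2·69/(10 − 0.058·69) = (1449/5)/(2999/500) = 144900/2999 ≈ 48.316
Retention S: 1000/CN − 10 with CN=48.316 → S = 15500/1449 ≈ 10.697 in
Initial abstraction Ia = S/5 = (15500/1449)/5 = 3100/1449 ≈ 2.139 in

S = 15500/1449 in ≈ 10.697 in; Ia = 3100/1449 in ≈ 2.139 in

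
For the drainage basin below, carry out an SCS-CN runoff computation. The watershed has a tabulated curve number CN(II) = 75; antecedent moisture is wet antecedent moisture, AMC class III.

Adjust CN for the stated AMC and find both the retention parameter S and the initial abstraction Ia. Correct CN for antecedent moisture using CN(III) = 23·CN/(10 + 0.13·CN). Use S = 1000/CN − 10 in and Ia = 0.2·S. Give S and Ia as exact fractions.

Adjust CN=75 to AMC III: 23·75/(10 + 0.13·75) → 1725 ÷ (79/4) = 6900/79 ≈ 87.342
Max retention: S = 1000/(6900/79) − 10 = 100/69 in (≈ 1.449 in)
Initial abstraction Ia = S/5 = (100/69)/5 = 20/69 ≈ 0.290 in

S = 100/69 in ≈ 1.449 in; Ia = 20/69 in ≈ 0.290 in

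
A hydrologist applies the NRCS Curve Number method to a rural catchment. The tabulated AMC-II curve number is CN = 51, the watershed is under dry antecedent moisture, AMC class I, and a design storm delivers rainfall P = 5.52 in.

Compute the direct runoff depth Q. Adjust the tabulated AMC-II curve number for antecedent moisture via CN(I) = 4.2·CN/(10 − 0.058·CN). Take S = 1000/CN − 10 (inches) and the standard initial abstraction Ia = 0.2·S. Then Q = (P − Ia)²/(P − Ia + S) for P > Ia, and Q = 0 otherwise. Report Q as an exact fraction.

Q = 6530498/174255525 in ≈ 0.037 in

CN(I) from CN(II)=51: (4.2·51)/(10 − 0.058·51) = 15300/503 ≈ 30.417
Retention S: 1000/CN − 10 with CN=30.417 → S = 3500/153 ≈ 22.876 in
Ia = 0.2·(3500/153) = 700/153 in ≈ 4.575 in
Since P=5.520 > Ia=4.575: effective rainfall P−Ia = 3614/3825 in
Runoff Q = (P−Ia)²/(P−Ia+S) = (0.945)²/(0.945+22.876) = 6530498/174255525 ≈ 0.037 in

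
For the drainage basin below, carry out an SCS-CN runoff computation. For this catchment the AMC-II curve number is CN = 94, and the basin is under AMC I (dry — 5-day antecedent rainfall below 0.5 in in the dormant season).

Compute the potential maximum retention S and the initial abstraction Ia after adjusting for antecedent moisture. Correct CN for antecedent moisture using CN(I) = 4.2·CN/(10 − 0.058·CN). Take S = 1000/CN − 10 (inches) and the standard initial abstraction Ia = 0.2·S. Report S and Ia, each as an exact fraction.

S = 500/329 in ≈ 1.520 in; Ia = 100/329 in ≈ 0.304 in

Adjust CN=94 to AMC I: 4.2·94/(10 − 0.058·94) → (1974/5) ÷ (1137/250) = 32900/379 ≈ 86.807
Retention S: 1000/CN − 10 with CN=86.807 → S = 500/329 ≈ 1.520 in
Initial abstraction Ia = S/5 = (500/329)/5 = 100/329 ≈ 0.304 in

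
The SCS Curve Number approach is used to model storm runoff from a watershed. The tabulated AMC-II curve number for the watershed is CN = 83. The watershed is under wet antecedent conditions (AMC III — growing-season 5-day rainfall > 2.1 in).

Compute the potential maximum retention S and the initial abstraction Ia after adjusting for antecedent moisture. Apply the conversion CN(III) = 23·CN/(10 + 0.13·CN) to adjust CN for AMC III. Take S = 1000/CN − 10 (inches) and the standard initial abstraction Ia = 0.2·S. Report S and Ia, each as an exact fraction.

CN(III) from CN(II)=83: (23·83)/(10 + 0.13·83) = 190900/2079 ≈ 91.823
Retention S: 1000/CN − 10 with CN=91.823 → S = 1700/1909 ≈ 0.891 in
Ia = 0.2·(1700/1909) = 340/1909 in ≈ 0.178 in

S = 1700/1909 in ≈ 0.891 in; Ia = 340/1909 in ≈ 0.178 in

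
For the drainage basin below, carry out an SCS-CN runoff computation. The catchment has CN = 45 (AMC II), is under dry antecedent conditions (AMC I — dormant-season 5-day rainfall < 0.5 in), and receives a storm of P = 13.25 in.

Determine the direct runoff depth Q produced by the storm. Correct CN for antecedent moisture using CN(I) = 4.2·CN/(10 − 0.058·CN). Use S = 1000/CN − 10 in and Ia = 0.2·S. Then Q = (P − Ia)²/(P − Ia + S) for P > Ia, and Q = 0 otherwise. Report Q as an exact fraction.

CN(I) from CN(II)=45: (4.2·45)/(10 − 0.058·45) = 18900/739 ≈ 25.575
S = 1000/(18900/739) − 10 = 5500/189 in ≈ 29.101 in
Ia = 0.2S: 0.2·29.101 = 5.820 in (exactly 1100/189)
P − Ia = 13.250 − 5.820 = 5617/756 ≈ 7.430 in (> 0, runoff occurs)
Q: (5617/756)² ÷ (27617/756) = 31550689/20878452 in (≈ 1.511 in)

Q = 31550689/20878452 in ≈ 1.511 in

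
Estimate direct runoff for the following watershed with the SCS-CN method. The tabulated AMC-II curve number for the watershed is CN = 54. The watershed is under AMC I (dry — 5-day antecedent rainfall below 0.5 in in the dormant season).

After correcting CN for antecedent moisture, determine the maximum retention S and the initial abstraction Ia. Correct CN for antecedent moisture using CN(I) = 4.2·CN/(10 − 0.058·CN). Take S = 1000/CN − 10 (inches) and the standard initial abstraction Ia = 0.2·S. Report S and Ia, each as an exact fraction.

Adjust CN=54 to AMC I: 4.2·54/(10 − 0.058·54) → (1134/5) ÷ (1717/250) = 56700/1717 ≈ 33.023
Max retention: S = 1000/(56700/1717) − 10 = 11500/567 in (≈ 20.282 in)
Initial abstraction Ia = S/5 = (11500/567)/5 = 2300/567 ≈ 4.056 in

S = 11500/567 in ≈ 20.282 in; Ia = 2300/567 in ≈ 4.056 in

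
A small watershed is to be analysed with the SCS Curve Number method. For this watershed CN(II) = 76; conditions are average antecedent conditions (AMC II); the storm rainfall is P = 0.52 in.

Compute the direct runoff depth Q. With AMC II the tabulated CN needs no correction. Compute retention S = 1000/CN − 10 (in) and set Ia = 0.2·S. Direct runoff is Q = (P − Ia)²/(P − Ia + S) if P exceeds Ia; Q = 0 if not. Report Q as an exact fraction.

Q = 0 in ≈ 0.000 in

CN(II) = 76; AMC II needs no correction.
S = 1000/76 − 10 = 60/19 in ≈ 3.158 in
Ia = 0.2S: 0.2·3.158 = 0.632 in (exactly 12/19)
P = 0.520 ≤ Ia = 0.632 in: entire storm abstracted, Q = 0.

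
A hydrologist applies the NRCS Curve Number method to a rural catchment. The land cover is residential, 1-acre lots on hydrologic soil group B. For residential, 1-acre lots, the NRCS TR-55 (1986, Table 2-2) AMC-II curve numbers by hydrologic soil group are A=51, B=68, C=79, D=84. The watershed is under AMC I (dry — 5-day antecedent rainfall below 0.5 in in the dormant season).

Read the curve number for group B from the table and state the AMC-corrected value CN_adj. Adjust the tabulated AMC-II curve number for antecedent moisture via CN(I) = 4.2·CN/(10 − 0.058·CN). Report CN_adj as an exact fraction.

NRCS table: residential, 1-acre lots, soil group B → CN(II) = 68
Adjust CN=68 to AMC I: 4.2·68/(10 − 0.058·68) → (1428/5) ÷ (757/125) = 35700/757 ≈ 47.160

CN_adj = 35700/757 ≈ 47.160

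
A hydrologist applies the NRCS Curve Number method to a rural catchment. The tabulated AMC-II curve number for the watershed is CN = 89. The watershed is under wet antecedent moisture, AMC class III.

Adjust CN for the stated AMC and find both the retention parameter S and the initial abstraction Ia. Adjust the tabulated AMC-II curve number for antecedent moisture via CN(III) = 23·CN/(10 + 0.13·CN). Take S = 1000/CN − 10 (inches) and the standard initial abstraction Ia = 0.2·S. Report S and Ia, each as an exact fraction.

S = 1100/2047 in ≈ 0.537 in; Ia = 220/2047 in ≈ 0.107 in

Wet (AMC III): CN(III) = 23·89/(10 + 0.13·89) = 2047/(2157/100) = 204700/2157 ≈ 94.900
Max retention: S = 1000/(204700/2157) − 10 = 1100/2047 in (≈ 0.537 in)
Ia = 0.2·(1100/2047) = 220/2047 in ≈ 0.107 in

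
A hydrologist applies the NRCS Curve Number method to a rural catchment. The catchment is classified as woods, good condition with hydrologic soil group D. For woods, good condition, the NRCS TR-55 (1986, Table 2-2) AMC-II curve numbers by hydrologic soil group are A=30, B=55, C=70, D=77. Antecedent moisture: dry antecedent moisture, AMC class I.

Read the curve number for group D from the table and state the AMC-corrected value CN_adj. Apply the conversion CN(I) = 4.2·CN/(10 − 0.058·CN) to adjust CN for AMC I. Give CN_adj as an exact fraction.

CN_adj = 161700/2767 ≈ 58.439

NRCS table: woods, good condition, soil group D → CN(II) = 77
CN(I) from CN(II)=77: (4.2·77)/(10 − 0.058·77) = 161700/2767 ≈ 58.439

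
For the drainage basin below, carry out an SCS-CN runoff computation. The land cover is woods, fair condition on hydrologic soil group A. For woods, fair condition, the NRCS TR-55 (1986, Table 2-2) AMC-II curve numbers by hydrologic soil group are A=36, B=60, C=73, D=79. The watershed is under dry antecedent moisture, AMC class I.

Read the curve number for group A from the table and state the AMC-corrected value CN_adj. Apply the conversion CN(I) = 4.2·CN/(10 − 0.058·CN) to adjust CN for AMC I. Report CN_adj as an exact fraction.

CN_adj = 18900/989 ≈ 19.110

NRCS table: woods, fair condition, soil group A → CN(II) = 36
Adjust CN=36 to AMC I: 4.2·36/(10 − 0.058·36) → (756/5) ÷ (989/125) = 18900/989 ≈ 19.110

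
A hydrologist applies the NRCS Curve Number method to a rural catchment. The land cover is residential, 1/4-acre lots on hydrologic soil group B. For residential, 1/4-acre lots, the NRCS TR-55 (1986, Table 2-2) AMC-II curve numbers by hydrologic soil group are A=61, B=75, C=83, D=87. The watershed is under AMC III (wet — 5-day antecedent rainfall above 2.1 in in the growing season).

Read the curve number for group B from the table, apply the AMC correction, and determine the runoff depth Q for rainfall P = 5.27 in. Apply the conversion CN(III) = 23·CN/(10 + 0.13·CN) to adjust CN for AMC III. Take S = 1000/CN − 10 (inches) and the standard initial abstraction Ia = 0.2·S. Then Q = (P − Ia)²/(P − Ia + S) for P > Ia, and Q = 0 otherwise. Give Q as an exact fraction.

NRCS table: residential, 1/4-acre lots, soil group B → CN(II) = 75
Adjust CN=75 to AMC III: 23·75/(10 + 0.13·75) → 1725 ÷ (79/4) = 6900/79 ≈ 87.342
S = 1000/(6900/79) − 10 = 100/69 in ≈ 1.449 in
Ia = 0.2·(100/69) = 20/69 in ≈ 0.290 in
Since P=5.270 > Ia=0.290: effective rainfall P−Ia = 34363/6900 in
Q = (34363/6900)²/((34363/6900) + 100/69) = (1180815769/47610000)/(44363/6900) = 1180815769/306104700 in ≈ 3.858 in

Q = 1180815769/306104700 in ≈ 3.858 in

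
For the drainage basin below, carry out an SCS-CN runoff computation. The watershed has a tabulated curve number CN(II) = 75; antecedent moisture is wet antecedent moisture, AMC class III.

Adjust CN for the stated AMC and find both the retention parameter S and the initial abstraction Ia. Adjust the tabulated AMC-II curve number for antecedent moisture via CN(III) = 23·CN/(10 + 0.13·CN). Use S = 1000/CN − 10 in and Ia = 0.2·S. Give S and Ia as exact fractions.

S = 100/69 in ≈ 1.449 in; Ia = 20/69 in ≈ 0.290 in

Adjust CN=75 to AMC III: 23·75/(10 + 0.13·75) → 1725 ÷ (79/4) = 6900/79 ≈ 87.342
Retention S: 1000/CN − 10 with CN=87.342 → S = 100/69 ≈ 1.449 in
Initial abstraction Ia = S/5 = (100/69)/5 = 20/69 ≈ 0.290 in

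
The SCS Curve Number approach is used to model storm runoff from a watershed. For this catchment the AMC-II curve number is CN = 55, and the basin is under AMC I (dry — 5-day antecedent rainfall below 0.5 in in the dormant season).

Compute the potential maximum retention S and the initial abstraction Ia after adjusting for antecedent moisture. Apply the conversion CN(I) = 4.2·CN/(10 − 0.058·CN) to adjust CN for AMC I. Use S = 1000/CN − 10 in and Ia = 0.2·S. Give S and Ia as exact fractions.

S = 1500/77 in ≈ 19.481 in; Ia = 300/77 in ≈ 3.896 in

Dry (AMC I): CN(I) = 4.2·55/(10 − 0.058·55) = 231/(681/100) = 7700/227 ≈ 33.921
S = 1000/(7700/227) − 10 = 1500/77 in ≈ 19.481 in
Initial abstraction Ia = S/5 = (1500/77)/5 = 300/77 ≈ 3.896 in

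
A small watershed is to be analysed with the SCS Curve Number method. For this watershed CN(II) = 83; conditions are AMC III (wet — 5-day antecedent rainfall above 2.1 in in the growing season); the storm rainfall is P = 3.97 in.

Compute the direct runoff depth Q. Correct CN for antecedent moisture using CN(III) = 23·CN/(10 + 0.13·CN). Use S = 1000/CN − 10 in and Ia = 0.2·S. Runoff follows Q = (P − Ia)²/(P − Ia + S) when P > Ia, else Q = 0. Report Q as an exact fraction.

Adjust CN=83 to AMC III: 23·83/(10 + 0.13·83) → 1909 ÷ (2079/100) = 190900/2079 ≈ 91.823
Max retention: S = 1000/(190900/2079) − 10 = 1700/1909 in (≈ 0.891 in)
Initial abstraction Ia = S/5 = (1700/1909)/5 = 340/1909 ≈ 0.178 in
P − Ia = 3.970 − 0.178 = 723873/190900 ≈ 3.792 in (> 0, runoff occurs)
Runoff Q = (P−Ia)²/(P−Ia+S) = (3.792)²/(3.792+0.891) = 523992120129/170640355700 ≈ 3.071 in

Q = 523992120129/170640355700 in ≈ 3.071 in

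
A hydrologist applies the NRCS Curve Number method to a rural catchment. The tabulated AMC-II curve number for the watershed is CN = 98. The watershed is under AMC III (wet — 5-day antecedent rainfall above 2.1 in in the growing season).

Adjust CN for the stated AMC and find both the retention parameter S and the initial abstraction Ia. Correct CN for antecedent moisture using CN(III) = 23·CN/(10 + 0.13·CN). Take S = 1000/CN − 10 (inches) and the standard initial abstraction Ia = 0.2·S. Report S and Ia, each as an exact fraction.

Wet (AMC III): CN(III) = 23·98/(10 + 0.13·98) = 2254/(1137/50) = 112700/1137 ≈ 99.120
S = 1000/(112700/1137) − 10 = 100/1127 in ≈ 0.089 in
Initial abstraction Ia = S/5 = (100/1127)/5 = 20/1127 ≈ 0.018 in

S = 100/1127 in ≈ 0.089 in; Ia = 20/1127 in ≈ 0.018 in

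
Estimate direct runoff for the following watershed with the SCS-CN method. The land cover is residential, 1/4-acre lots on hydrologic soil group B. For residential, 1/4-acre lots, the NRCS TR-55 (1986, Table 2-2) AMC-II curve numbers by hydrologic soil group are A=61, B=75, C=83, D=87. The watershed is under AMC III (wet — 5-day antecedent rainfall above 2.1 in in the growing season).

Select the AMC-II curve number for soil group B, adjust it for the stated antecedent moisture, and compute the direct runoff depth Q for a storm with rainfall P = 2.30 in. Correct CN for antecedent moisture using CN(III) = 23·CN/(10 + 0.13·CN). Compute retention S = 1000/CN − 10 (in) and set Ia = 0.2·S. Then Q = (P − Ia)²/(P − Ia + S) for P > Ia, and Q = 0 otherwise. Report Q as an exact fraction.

Q = 1923769/1647030 in ≈ 1.168 in

NRCS table: residential, 1/4-acre lots, soil group B → CN(II) = 75
Wet (AMC III): CN(III) = 23·75/(10 + 0.13·75) = 1725/(79/4) = 6900/79 ≈ 87.342
Max retention: S = 1000/(6900/79) − 10 = 100/69 in (≈ 1.449 in)
Ia = 0.2·(100/69) = 20/69 in ≈ 0.290 in
Excess rainfall: 2.300 − 0.290 = 2.010 in; P > Ia so Q > 0
Runoff Q = (P−Ia)²/(P−Ia+S) = (2.010)²/(2.010+1.449) = 1923769/1647030 ≈ 1.168 in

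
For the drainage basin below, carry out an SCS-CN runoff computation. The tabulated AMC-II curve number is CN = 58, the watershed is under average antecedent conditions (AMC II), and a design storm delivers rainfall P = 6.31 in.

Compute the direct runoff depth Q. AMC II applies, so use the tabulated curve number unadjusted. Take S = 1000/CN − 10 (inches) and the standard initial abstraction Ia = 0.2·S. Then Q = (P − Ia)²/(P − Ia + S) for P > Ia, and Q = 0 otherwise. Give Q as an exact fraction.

Q = 198781801/101787100 in ≈ 1.953 in

AMC II — tabulated CN = 58 applies directly.
S = 1000/58 − 10 = 210/29 in ≈ 7.241 in
Initial abstraction Ia = S/5 = (210/29)/5 = 42/29 ≈ 1.448 in
P − Ia = 6.310 − 1.448 = 14099/2900 ≈ 4.862 in (> 0, runoff occurs)
Q: (14099/2900)² ÷ (35099/2900) = 198781801/101787100 in (≈ 1.953 in)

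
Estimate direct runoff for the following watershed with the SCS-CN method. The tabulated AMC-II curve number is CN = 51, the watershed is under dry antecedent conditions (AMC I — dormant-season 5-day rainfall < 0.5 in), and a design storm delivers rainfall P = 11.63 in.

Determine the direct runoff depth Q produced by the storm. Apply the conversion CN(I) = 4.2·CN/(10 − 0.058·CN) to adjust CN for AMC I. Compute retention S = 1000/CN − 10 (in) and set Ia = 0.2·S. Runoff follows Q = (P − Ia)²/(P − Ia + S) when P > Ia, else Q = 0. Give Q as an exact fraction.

Adjust CN=51 to AMC I: 4.2·51/(10 − 0.058·51) → (1071/5) ÷ (3521/500) = 15300/503 ≈ 30.417
Max retention: S = 1000/(15300/503) − 10 = 3500/153 in (≈ 22.876 in)
Ia = 0.2S: 0.2·22.876 = 4.575 in (exactly 700/153)
Since P=11.630 > Ia=4.575: effective rainfall P−Ia = 107939/15300 in
Q = (107939/15300)²/((107939/15300) + 3500/153) = (11650827721/234090000)/(457939/15300) = 11650827721/7006466700 in ≈ 1.663 in

Q = 11650827721/7006466700 in ≈ 1.663 in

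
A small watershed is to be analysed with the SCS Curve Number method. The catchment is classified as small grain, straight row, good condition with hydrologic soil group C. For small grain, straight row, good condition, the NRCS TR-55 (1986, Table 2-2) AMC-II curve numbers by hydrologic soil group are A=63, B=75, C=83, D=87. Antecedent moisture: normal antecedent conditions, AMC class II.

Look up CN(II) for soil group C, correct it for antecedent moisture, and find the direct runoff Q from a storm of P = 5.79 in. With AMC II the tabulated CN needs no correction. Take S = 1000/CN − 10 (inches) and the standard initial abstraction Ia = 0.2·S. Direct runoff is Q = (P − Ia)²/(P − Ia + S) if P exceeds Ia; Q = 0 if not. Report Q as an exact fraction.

Q = 1994247649/511753100 in ≈ 3.897 in

NRCS table: small grain, straight row, good condition, soil group C → CN(II) = 83
CN(II) = 83; AMC II needs no correction.
Max retention: S = 1000/83 − 10 = 170/83 in (≈ 2.048 in)
Initial abstraction Ia = S/5 = (170/83)/5 = 34/83 ≈ 0.410 in
Since P=5.790 > Ia=0.410: effective rainfall P−Ia = 44657/8300 in
Q = (44657/8300)²/((44657/8300) + 170/83) = (1994247649/68890000)/(61657/8300) = 1994247649/511753100 in ≈ 3.897 in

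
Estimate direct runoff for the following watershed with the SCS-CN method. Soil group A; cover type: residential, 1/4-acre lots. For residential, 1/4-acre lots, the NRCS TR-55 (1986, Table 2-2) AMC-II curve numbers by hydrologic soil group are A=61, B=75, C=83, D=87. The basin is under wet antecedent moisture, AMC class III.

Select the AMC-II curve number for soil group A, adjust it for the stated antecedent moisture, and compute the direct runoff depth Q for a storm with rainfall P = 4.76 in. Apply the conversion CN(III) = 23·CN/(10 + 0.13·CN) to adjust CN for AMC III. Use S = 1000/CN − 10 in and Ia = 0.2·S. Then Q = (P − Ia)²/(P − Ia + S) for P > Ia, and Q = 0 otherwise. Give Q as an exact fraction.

Q = 21743566849/8591866775 in ≈ 2.531 in

NRCS table: residential, 1/4-acre lots, soil group A → CN(II) = 61
Adjust CN=61 to AMC III: 23·61/(10 + 0.13·61) → 1403 ÷ (1793/100) = 140300/1793 ≈ 78.249
Max retention: S = 1000/(140300/1793) − 10 = 3900/1403 in (≈ 2.780 in)
Initial abstraction Ia = S/5 = (3900/1403)/5 = 780/1403 ≈ 0.556 in
P − Ia = 4.760 − 0.556 = 147457/35075 ≈ 4.204 in (> 0, runoff occurs)
Runoff Q = (P−Ia)²/(P−Ia+S) = (4.204)²/(4.204+2.780) = 21743566849/8591866775 ≈ 2.531 in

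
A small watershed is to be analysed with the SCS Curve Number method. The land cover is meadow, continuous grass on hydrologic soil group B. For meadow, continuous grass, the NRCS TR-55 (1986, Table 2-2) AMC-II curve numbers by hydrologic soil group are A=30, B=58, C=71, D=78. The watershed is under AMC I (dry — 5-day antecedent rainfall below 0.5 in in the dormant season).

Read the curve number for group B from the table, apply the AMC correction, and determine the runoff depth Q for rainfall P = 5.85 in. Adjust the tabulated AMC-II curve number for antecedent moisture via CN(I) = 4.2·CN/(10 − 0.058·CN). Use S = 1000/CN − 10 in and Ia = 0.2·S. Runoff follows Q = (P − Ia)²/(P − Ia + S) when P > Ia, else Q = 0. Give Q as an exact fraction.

Q = 1940449/6607940 in ≈ 0.294 in

NRCS table: meadow, continuous grass, soil group B → CN(II) = 58
Dry (AMC I): CN(I) = 4.2·58/(10 − 0.058·58) = (1218/5)/(1659/250) = 2900/79 ≈ 36.709
Max retention: S = 1000/(2900/79) − 10 = 500/29 in (≈ 17.241 in)
Ia = 0.2·(500/29) = 100/29 in ≈ 3.448 in
Excess rainfall: 5.850 − 3.448 = 2.402 in; P > Ia so Q > 0
Runoff Q = (P−Ia)²/(P−Ia+S) = (2.402)²/(2.402+17.241) = 1940449/6607940 ≈ 0.294 in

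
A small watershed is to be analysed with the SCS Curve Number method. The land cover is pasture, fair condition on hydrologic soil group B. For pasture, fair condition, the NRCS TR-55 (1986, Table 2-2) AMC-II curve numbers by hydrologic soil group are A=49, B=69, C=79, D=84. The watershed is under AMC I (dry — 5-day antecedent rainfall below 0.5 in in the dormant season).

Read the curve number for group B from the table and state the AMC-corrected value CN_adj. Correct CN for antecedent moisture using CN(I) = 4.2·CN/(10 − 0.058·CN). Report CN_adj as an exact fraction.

CN_adj = 144900/2999 ≈ 48.316

NRCS table: pasture, fair condition, soil group B → CN(II) = 69
Dry (AMC I): CN(I) = 4.2·69/(10 − 0.058·69) = (1449/5)/(2999/500) = 144900/2999 ≈ 48.316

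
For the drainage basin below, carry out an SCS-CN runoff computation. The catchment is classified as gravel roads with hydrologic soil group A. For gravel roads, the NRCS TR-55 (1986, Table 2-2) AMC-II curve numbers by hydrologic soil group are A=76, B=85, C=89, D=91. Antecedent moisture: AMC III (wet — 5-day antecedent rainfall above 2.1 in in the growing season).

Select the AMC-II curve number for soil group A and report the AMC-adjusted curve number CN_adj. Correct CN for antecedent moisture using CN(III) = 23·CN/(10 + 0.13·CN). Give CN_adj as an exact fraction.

NRCS table: gravel roads, soil group A → CN(II) = 76
Wet (AMC III): CN(III) = 23·76/(10 + 0.13·76) = 1748/(497/25) = 43700/497 ≈ 87.928

CN_adj = 43700/497 ≈ 87.928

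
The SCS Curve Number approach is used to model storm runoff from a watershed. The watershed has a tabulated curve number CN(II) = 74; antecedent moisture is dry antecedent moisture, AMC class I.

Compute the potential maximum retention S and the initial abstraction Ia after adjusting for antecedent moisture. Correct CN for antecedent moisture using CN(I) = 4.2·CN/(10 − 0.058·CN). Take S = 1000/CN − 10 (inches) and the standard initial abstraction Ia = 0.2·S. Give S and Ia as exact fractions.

S = 6500/777 in ≈ 8.366 in; Ia = 1300/777 in ≈ 1.673 in

Adjust CN=74 to AMC I: 4.2·74/(10 − 0.058·74) → (1554/5) ÷ (1427/250) = 77700/1427 ≈ 54.450
S = 1000/(77700/1427) − 10 = 6500/777 in ≈ 8.366 in
Initial abstraction Ia = S/5 = (6500/777)/5 = 1300/777 ≈ 1.673 in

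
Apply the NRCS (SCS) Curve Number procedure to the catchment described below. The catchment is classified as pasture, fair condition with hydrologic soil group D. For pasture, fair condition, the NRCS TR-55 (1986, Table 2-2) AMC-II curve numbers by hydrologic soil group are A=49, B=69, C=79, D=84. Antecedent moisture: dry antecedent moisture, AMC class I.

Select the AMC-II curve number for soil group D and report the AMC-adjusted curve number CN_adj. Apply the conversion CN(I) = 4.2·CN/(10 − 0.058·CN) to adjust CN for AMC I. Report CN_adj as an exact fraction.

NRCS table: pasture, fair condition, soil group D → CN(II) = 84
Dry (AMC I): CN(I) = 4.2·84/(10 − 0.058·84) = (1764/5)/(641/125) = 44100/641 ≈ 68.799

CN_adj = 44100/641 ≈ 68.799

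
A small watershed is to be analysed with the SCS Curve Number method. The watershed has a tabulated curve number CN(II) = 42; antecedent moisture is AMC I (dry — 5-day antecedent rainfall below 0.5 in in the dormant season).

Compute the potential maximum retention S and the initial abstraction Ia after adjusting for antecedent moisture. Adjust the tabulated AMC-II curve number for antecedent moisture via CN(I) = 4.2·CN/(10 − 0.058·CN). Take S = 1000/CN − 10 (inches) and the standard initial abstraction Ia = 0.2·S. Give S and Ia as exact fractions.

S = 14500/441 in ≈ 32.880 in; Ia = 2900/441 in ≈ 6.576 in

Dry (AMC I): CN(I) = 4.2·42/(10 − 0.058·42) = (882/5)/(1891/250) = 44100/1891 ≈ 23.321
Retention S: 1000/CN − 10 with CN=23.321 → S = 14500/441 ≈ 32.880 in
Ia = 0.2·(14500/441) = 2900/441 in ≈ 6.576 in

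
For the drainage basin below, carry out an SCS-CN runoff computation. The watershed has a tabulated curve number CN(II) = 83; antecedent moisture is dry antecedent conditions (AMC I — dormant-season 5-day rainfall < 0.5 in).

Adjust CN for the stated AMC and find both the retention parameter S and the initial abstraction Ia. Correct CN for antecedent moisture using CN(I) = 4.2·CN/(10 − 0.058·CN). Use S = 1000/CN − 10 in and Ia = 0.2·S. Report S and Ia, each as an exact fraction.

Adjust CN=83 to AMC I: 4.2·83/(10 − 0.058·83) → (1743/5) ÷ (2593/500) = 174300/2593 ≈ 67.219
S = 1000/(174300/2593) − 10 = 8500/1743 in ≈ 4.877 in
Ia = 0.2·(8500/1743) = 1700/1743 in ≈ 0.975 in

S = 8500/1743 in ≈ 4.877 in; Ia = 1700/1743 in ≈ 0.975 in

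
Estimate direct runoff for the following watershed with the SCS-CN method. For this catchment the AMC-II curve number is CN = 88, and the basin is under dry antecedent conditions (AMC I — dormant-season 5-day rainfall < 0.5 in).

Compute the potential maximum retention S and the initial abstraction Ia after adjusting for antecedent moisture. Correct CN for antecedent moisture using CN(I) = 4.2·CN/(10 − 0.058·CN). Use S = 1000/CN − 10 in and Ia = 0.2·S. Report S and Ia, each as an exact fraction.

S = 250/77 in ≈ 3.247 in; Ia = 50/77 in ≈ 0.649 in

Adjust CN=88 to AMC I: 4.2·88/(10 − 0.058·88) → (1848/5) ÷ (612/125) = 3850/51 ≈ 75.490
Max retention: S = 1000/(3850/51) − 10 = 250/77 in (≈ 3.247 in)
Initial abstraction Ia = S/5 = (250/77)/5 = 50/77 ≈ 0.649 in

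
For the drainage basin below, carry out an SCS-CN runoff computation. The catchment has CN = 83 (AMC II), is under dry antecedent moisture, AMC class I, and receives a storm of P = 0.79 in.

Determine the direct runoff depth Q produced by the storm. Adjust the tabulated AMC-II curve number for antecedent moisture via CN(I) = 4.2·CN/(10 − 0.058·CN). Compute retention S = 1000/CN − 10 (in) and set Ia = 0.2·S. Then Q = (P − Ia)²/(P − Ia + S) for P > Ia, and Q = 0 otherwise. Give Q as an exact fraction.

Adjust CN=83 to AMC I: 4.2·83/(10 − 0.058·83) → (1743/5) ÷ (2593/500) = 174300/2593 ≈ 67.219
S = 1000/(174300/2593) − 10 = 8500/1743 in ≈ 4.877 in
Ia = 0.2·(8500/1743) = 1700/1743 in ≈ 0.975 in
P = 0.790 ≤ Ia = 0.975 in: entire storm abstracted, Q = 0.

Q = 0 in ≈ 0.000 in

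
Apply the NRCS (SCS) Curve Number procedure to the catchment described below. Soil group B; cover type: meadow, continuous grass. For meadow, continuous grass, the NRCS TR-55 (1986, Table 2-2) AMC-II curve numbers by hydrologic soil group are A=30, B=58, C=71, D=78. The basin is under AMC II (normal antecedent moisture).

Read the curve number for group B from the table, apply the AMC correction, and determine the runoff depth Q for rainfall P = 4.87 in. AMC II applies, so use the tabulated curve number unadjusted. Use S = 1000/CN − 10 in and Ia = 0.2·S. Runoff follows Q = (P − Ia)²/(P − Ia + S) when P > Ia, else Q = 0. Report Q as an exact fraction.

NRCS table: meadow, continuous grass, soil group B → CN(II) = 58
CN(II) = 58; AMC II needs no correction.
Retention S: 1000/CN − 10 with CN=58.000 → S = 210/29 ≈ 7.241 in
Ia = 0.2S: 0.2·7.241 = 1.448 in (exactly 42/29)
P − Ia = 4.870 − 1.448 = 9923/2900 ≈ 3.422 in (> 0, runoff occurs)
Q = (9923/2900)²/((9923/2900) + 210/29) = (98465929/8410000)/(30923/2900) = 98465929/89676700 in ≈ 1.098 in

Q = 98465929/89676700 in ≈ 1.098 in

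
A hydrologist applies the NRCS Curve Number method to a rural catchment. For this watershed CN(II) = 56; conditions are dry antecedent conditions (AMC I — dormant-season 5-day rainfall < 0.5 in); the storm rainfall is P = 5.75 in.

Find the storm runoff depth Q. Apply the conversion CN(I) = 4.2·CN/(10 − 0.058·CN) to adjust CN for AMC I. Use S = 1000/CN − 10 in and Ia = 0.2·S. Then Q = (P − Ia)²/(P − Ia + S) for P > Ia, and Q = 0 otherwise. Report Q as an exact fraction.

Q = 1394761/7162428 in ≈ 0.195 in

Adjust CN=56 to AMC I: 4.2·56/(10 − 0.058·56) → (1176/5) ÷ (844/125) = 7350/211 ≈ 34.834
Max retention: S = 1000/(7350/211) − 10 = 2750/147 in (≈ 18.707 in)
Ia = 0.2S: 0.2·18.707 = 3.741 in (exactly 550/147)
P − Ia = 5.750 − 3.741 = 1181/588 ≈ 2.009 in (> 0, runoff occurs)
Q: (1181/588)² ÷ (12181/588) = 1394761/7162428 in (≈ 0.195 in)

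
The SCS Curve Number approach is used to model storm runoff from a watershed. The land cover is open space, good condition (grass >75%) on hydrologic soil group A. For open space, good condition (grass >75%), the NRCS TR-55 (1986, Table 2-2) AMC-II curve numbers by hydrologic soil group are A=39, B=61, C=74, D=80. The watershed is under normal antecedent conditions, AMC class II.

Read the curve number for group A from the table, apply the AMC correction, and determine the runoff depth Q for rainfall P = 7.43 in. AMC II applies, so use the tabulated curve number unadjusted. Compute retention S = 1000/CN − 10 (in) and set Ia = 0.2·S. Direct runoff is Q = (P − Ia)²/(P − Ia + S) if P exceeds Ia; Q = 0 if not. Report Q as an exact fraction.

Q = 281467729/303330300 in ≈ 0.928 in

NRCS table: open space, good condition (grass >75%), soil group A → CN(II) = 39
Average conditions: CN = 39 (no AMC adjustment).
Max retention: S = 1000/39 − 10 = 610/39 in (≈ 15.641 in)
Initial abstraction Ia = S/5 = (610/39)/5 = 122/39 ≈ 3.128 in
Excess rainfall: 7.430 − 3.128 = 4.302 in; P > Ia so Q > 0
Runoff Q = (P−Ia)²/(P−Ia+S) = (4.302)²/(4.302+15.641) = 281467729/303330300 ≈ 0.928 in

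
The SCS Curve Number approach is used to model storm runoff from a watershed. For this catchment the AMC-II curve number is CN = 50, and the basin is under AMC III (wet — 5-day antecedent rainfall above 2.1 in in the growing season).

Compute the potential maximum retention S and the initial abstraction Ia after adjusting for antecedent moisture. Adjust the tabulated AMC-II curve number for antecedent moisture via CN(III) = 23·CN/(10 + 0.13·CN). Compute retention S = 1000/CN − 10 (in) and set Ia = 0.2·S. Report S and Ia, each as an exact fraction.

Wet (AMC III): CN(III) = 23·50/(10 + 0.13·50) = 1150/(33/2) = 2300/33 ≈ 69.697
Max retention: S = 1000/(2300/33) − 10 = 100/23 in (≈ 4.348 in)
Ia = 0.2·(100/23) = 20/23 in ≈ 0.870 in

S = 100/23 in ≈ 4.348 in; Ia = 20/23 in ≈ 0.870 in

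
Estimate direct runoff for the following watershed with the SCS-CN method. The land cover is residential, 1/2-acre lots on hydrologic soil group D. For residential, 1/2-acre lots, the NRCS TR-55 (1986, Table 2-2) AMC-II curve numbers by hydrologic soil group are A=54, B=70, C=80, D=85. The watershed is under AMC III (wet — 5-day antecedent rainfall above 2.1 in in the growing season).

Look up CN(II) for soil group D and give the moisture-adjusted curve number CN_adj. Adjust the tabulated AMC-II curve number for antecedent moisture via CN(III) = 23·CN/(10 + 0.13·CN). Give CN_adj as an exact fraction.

NRCS table: residential, 1/2-acre lots, soil group D → CN(II) = 85
Wet (AMC III): CN(III) = 23·85/(10 + 0.13·85) = 1955/(421/20) = 39100/421 ≈ 92.874

CN_adj = 39100/421 ≈ 92.874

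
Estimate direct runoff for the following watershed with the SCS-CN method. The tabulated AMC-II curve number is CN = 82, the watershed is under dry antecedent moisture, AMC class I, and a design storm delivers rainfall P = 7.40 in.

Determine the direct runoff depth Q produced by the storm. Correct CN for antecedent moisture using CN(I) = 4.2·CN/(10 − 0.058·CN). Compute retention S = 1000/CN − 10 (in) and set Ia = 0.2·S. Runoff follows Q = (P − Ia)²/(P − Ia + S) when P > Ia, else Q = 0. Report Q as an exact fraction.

CN(I) from CN(II)=82: (4.2·82)/(10 − 0.058·82) = 28700/437 ≈ 65.675
Max retention: S = 1000/(28700/437) − 10 = 1500/287 in (≈ 5.226 in)
Ia = 0.2·(1500/287) = 300/287 in ≈ 1.045 in
Excess rainfall: 7.400 − 1.045 = 6.355 in; P > Ia so Q > 0
Runoff Q = (P−Ia)²/(P−Ia+S) = (6.355)²/(6.355+5.226) = 83156161/23848265 ≈ 3.487 in

Q = 83156161/23848265 in ≈ 3.487 in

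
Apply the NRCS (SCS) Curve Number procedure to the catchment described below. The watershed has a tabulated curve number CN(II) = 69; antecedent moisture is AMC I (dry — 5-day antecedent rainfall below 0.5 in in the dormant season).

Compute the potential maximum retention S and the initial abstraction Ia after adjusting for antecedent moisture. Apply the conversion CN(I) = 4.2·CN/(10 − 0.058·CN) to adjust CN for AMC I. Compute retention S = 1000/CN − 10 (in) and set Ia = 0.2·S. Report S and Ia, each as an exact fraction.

S = 15500/1449 in ≈ 10.697 in; Ia = 3100/1449 in ≈ 2.139 in

Adjust CN=69 to AMC I: 4.2·69/(10 − 0.058·69) → (1449/5) ÷ (2999/500) = 144900/2999 ≈ 48.316
Retention S: 1000/CN − 10 with CN=48.316 → S = 15500/1449 ≈ 10.697 in
Initial abstraction Ia = S/5 = (15500/1449)/5 = 3100/1449 ≈ 2.139 in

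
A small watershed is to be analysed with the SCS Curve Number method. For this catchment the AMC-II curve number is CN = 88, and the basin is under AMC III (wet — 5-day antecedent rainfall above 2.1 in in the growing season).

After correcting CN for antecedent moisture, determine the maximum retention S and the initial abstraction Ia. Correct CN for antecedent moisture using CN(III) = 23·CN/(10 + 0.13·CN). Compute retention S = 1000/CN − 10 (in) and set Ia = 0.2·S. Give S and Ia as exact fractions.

S = 150/253 in ≈ 0.593 in; Ia = 30/253 in ≈ 0.119 in

Wet (AMC III): CN(III) = 23·88/(10 + 0.13·88) = 2024/(536/25) = 6325/67 ≈ 94.403
S = 1000/(6325/67) − 10 = 150/253 in ≈ 0.593 in
Ia = 0.2S: 0.2·0.593 = 0.119 in (exactly 30/253)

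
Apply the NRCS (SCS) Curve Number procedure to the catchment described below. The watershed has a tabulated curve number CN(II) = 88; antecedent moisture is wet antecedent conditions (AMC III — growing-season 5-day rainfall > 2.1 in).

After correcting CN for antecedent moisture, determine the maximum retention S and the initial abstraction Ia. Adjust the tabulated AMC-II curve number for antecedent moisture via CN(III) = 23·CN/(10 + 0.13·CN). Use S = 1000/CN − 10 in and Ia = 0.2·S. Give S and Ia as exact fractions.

Adjust CN=88 to AMC III: 23·88/(10 + 0.13·88) → 2024 ÷ (536/25) = 6325/67 ≈ 94.403
Retention S: 1000/CN − 10 with CN=94.403 → S = 150/253 ≈ 0.593 in
Ia = 0.2S: 0.2·0.593 = 0.119 in (exactly 30/253)

S = 150/253 in ≈ 0.593 in; Ia = 30/253 in ≈ 0.119 in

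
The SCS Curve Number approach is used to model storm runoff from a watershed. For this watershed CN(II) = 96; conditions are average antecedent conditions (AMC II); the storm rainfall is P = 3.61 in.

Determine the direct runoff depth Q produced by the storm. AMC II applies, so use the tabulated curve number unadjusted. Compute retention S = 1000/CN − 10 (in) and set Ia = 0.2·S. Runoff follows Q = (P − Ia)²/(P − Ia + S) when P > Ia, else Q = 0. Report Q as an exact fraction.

Average conditions: CN = 96 (no AMC adjustment).
Retention S: 1000/CN − 10 with CN=96.000 → S = 5/12 ≈ 0.417 in
Initial abstraction Ia = S/5 = (5/12)/5 = 1/12 ≈ 0.083 in
P − Ia = 3.610 − 0.083 = 529/150 ≈ 3.527 in (> 0, runoff occurs)
Q = (529/150)²/((529/150) + 5/12) = (279841/22500)/(1183/300) = 279841/88725 in ≈ 3.154 in

Q = 279841/88725 in ≈ 3.154 in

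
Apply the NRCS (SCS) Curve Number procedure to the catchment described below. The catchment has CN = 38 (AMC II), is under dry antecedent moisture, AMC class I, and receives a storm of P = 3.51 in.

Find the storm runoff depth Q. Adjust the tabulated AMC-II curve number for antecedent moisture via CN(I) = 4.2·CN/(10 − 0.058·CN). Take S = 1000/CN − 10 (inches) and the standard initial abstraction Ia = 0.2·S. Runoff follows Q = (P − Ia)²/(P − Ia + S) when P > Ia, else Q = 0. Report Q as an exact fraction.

Q = 0 in ≈ 0.000 in

Dry (AMC I): CN(I) = 4.2·38/(10 − 0.058·38) = (798/5)/(1949/250) = 39900/1949 ≈ 20.472
Retention S: 1000/CN − 10 with CN=20.472 → S = 15500/399 ≈ 38.847 in
Ia = 0.2S: 0.2·38.847 = 7.769 in (exactly 3100/399)
P = 3.510 ≤ Ia = 7.769 in: entire storm abstracted, Q = 0.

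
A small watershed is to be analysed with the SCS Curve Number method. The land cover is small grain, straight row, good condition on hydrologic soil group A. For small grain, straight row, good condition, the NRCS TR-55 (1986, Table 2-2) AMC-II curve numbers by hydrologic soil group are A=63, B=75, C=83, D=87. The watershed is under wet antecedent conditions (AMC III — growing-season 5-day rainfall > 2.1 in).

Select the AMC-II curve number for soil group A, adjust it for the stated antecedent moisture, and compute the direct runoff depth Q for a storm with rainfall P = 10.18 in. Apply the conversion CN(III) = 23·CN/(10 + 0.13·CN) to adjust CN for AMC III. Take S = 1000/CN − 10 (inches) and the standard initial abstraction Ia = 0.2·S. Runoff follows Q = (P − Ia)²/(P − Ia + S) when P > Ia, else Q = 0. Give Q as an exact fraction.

Q = 490757692681/64157445450 in ≈ 7.649 in

NRCS table: small grain, straight row, good condition, soil group A → CN(II) = 63
CN(III) from CN(II)=63: (23·63)/(10 + 0.13·63) = 144900/1819 ≈ 79.659
Max retention: S = 1000/(144900/1819) − 10 = 3700/1449 in (≈ 2.553 in)
Ia = 0.2S: 0.2·2.553 = 0.511 in (exactly 740/1449)
Since P=10.180 > Ia=0.511: effective rainfall P−Ia = 700541/72450 in
Q: (700541/72450)² ÷ (885541/72450) = 490757692681/64157445450 in (≈ 7.649 in)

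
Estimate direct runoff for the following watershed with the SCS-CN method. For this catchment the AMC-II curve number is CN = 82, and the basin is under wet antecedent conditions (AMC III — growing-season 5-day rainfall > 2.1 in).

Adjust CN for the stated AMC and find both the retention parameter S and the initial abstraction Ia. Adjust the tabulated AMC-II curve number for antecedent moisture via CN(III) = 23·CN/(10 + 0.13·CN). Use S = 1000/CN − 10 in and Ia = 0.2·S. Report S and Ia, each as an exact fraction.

CN(III) from CN(II)=82: (23·82)/(10 + 0.13·82) = 94300/1033 ≈ 91.288
Max retention: S = 1000/(94300/1033) − 10 = 900/943 in (≈ 0.954 in)
Ia = 0.2·(900/943) = 180/943 in ≈ 0.191 in

S = 900/943 in ≈ 0.954 in; Ia = 180/943 in ≈ 0.191 in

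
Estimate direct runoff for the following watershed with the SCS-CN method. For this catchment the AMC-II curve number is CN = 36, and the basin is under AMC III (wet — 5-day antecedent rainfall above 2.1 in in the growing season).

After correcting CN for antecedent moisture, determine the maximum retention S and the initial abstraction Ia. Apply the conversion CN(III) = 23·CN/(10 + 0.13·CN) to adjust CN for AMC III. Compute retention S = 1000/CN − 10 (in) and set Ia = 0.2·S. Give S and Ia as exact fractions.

CN(III) from CN(II)=36: (23·36)/(10 + 0.13·36) = 20700/367 ≈ 56.403
S = 1000/(20700/367) − 10 = 1600/207 in ≈ 7.729 in
Ia = 0.2·(1600/207) = 320/207 in ≈ 1.546 in

S = 1600/207 in ≈ 7.729 in; Ia = 320/207 in ≈ 1.546 in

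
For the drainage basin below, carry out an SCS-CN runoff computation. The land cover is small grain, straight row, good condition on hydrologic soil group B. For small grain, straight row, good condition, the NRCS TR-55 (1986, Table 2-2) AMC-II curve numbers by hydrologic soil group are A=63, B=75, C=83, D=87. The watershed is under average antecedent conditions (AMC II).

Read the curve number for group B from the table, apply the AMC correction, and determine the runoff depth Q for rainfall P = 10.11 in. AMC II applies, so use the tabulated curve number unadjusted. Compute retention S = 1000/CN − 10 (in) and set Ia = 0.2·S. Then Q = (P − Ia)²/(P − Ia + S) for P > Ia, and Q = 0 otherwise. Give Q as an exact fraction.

NRCS table: small grain, straight row, good condition, soil group B → CN(II) = 75
AMC II — tabulated CN = 75 applies directly.
Max retention: S = 1000/75 − 10 = 10/3 in (≈ 3.333 in)
Initial abstraction Ia = S/5 = (10/3)/5 = 2/3 ≈ 0.667 in
P − Ia = 10.110 − 0.667 = 2833/300 ≈ 9.443 in (> 0, runoff occurs)
Q = (2833/300)²/((2833/300) + 10/3) = (8025889/90000)/(3833/300) = 8025889/1149900 in ≈ 6.980 in

Q = 8025889/1149900 in ≈ 6.980 in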